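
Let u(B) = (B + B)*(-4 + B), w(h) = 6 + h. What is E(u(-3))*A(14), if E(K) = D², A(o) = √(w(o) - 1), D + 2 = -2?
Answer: 16*√19 ≈ 69.742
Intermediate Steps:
D = -4 (D = -2 - 2 = -4)
A(o) = √(5 + o) (A(o) = √((6 + o) - 1) = √(5 + o))
u(B) = 2*B*(-4 + B) (u(B) = (2*B)*(-4 + B) = 2*B*(-4 + B))
E(K) = 16 (E(K) = (-4)² = 16)
E(u(-3))*A(14) = 16*√(5 + 14) = 16*√19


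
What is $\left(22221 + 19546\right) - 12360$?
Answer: $29407$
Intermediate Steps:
$\left(22221 + 19546\right) - 12360 = 41767 - 12360 = 29407$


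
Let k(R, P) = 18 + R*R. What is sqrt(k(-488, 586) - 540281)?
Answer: I*sqrt(302119) ≈ 549.65*I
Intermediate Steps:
k(R, P) = 18 + R**2
sqrt(k(-488, 586) - 540281) = sqrt((18 + (-488)**2) - 540281) = sqrt((18 + 238144) - 540281) = sqrt(238162 - 540281) = sqrt(-302119) = I*sqrt(302119)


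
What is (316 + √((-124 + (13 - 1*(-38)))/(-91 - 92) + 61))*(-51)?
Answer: -16116 - 1802*√183/61 ≈ -16516.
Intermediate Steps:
(316 + √((-124 + (13 - 1*(-38)))/(-91 - 92) + 61))*(-51) = (316 + √((-124 + (13 + 38))/(-183) + 61))*(-51) = (316 + √((-124 + 51)*(-1/183) + 61))*(-51) = (316 + √(-73*(-1/183) + 61))*(-51) = (316 + √(73/183 + 61))*(-51) = (316 + √(11236/183))*(-51) = (316 + 106*√183/183)*(-51) = -16116 - 1802*√183/61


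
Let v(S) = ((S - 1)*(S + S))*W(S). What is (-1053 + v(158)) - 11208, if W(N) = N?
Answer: 7826435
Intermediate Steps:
v(S) = 2*S²*(-1 + S) (v(S) = ((S - 1)*(S + S))*S = ((-1 + S)*(2*S))*S = (2*S*(-1 + S))*S = 2*S²*(-1 + S))
(-1053 + v(158)) - 11208 = (-1053 + 2*158²*(-1 + 158)) - 11208 = (-1053 + 2*24964*157) - 11208 = (-1053 + 7838696) - 11208 = 7837643 - 11208 = 7826435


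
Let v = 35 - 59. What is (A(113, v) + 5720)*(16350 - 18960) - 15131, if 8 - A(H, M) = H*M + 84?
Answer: -21824291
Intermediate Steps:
v = -24
A(H, M) = -76 - H*M (A(H, M) = 8 - (H*M + 84) = 8 - (84 + H*M) = 8 + (-84 - H*M) = -76 - H*M)
(A(113, v) + 5720)*(16350 - 18960) - 15131 = ((-76 - 1*113*(-24)) + 5720)*(16350 - 18960) - 15131 = ((-76 + 2712) + 5720)*(-2610) - 15131 = (2636 + 5720)*(-2610) - 15131 = 8356*(-2610) - 15131 = -21809160 - 15131 = -21824291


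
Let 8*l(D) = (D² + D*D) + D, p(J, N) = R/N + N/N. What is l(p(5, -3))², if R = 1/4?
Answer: 34969/331776 ≈ 0.10540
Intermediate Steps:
R = ¼ ≈ 0.25000
p(J, N) = 1 + 1/(4*N) (p(J, N) = 1/(4*N) + N/N = 1/(4*N) + 1 = 1 + 1/(4*N))
l(D) = D²/4 + D/8 (l(D) = ((D² + D*D) + D)/8 = ((D² + D²) + D)/8 = (2*D² + D)/8 = (D + 2*D²)/8 = D²/4 + D/8)
l(p(5, -3))² = (((¼ - 3)/(-3))*(1 + 2*((¼ - 3)/(-3)))/8)² = ((-⅓*(-11/4))*(1 + 2*(-⅓*(-11/4)))/8)² = ((⅛)*(11/12)*(1 + 2*(11/12)))² = ((⅛)*(11/12)*(1 + 11/6))² = ((⅛)*(11/12)*(17/6))² = (187/576)² = 34969/331776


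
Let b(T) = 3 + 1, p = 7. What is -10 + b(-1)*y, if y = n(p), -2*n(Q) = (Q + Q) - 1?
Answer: -36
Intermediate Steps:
n(Q) = 1/2 - Q (n(Q) = -((Q + Q) - 1)/2 = -(2*Q - 1)/2 = -(-1 + 2*Q)/2 = 1/2 - Q)
y = -13/2 (y = 1/2 - 1*7 = 1/2 - 7 = -13/2 ≈ -6.5000)
b(T) = 4
-10 + b(-1)*y = -10 + 4*(-13/2) = -10 - 26 = -36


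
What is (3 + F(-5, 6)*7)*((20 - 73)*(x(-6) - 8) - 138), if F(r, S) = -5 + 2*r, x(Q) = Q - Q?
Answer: -29172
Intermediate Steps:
x(Q) = 0
(3 + F(-5, 6)*7)*((20 - 73)*(x(-6) - 8) - 138) = (3 + (-5 + 2*(-5))*7)*((20 - 73)*(0 - 8) - 138) = (3 + (-5 - 10)*7)*(-53*(-8) - 138) = (3 - 15*7)*(424 - 138) = (3 - 105)*286 = -102*286 = -29172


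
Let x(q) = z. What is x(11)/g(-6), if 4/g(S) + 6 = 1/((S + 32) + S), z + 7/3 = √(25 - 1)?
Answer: 833/240 - 119*√6/40 ≈ -3.8164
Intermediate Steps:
z = -7/3 + 2*√6 (z = -7/3 + √(25 - 1) = -7/3 + √24 = -7/3 + 2*√6 ≈ 2.5656)
x(q) = -7/3 + 2*√6
g(S) = 4/(-6 + 1/(32 + 2*S)) (g(S) = 4/(-6 + 1/((S + 32) + S)) = 4/(-6 + 1/((32 + S) + S)) = 4/(-6 + 1/(32 + 2*S)))
x(11)/g(-6) = (-7/3 + 2*√6)/((8*(-16 - 1*(-6))/(191 + 12*(-6)))) = (-7/3 + 2*√6)/((8*(-16 + 6)/(191 - 72))) = (-7/3 + 2*√6)/((8*(-10)/119)) = (-7/3 + 2*√6)/((8*(1/119)*(-10))) = (-7/3 + 2*√6)/(-80/119) = (-7/3 + 2*√6)*(-119/80) = 833/240 - 119*√6/40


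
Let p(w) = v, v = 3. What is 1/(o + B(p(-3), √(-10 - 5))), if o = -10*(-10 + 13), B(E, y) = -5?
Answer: -1/35 ≈ -0.028571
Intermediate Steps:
p(w) = 3
o = -30 (o = -10*3 = -30)
1/(o + B(p(-3), √(-10 - 5))) = 1/(-30 - 5) = 1/(-35) = -1/35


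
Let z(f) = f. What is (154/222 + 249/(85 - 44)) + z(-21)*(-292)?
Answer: 27937528/4551 ≈ 6138.8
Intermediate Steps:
(154/222 + 249/(85 - 44)) + z(-21)*(-292) = (154/222 + 249/(85 - 44)) - 21*(-292) = (154*(1/222) + 249/41) + 6132 = (77/111 + 249*(1/41)) + 6132 = (77/111 + 249/41) + 6132 = 30796/4551 + 6132 = 27937528/4551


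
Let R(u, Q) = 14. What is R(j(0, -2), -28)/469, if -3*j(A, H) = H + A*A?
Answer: 2/67 ≈ 0.029851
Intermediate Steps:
j(A, H) = -H/3 - A²/3 (j(A, H) = -(H + A*A)/3 = -(H + A²)/3 = -H/3 - A²/3)
R(j(0, -2), -28)/469 = 14/469 = 14*(1/469) = 2/67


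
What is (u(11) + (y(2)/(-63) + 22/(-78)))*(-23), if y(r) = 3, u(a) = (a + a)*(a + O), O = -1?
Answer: -459770/91 ≈ -5052.4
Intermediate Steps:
u(a) = 2*a*(-1 + a) (u(a) = (a + a)*(a - 1) = (2*a)*(-1 + a) = 2*a*(-1 + a))
(u(11) + (y(2)/(-63) + 22/(-78)))*(-23) = (2*11*(-1 + 11) + (3/(-63) + 22/(-78)))*(-23) = (2*11*10 + (3*(-1/63) + 22*(-1/78)))*(-23) = (220 + (-1/21 - 11/39))*(-23) = (220 - 30/91)*(-23) = (19990/91)*(-23) = -459770/91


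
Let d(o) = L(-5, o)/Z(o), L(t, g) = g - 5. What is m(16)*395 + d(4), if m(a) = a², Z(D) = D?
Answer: 404479/4 ≈ 1.0112e+5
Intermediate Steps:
L(t, g) = -5 + g
d(o) = (-5 + o)/o
m(16)*395 + d(4) = 16²*395 + (-5 + 4)/4 = 256*395 + (¼)*(-1) = 101120 - ¼ = 404479/4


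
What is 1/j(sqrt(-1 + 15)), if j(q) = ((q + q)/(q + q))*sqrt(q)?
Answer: 14**(3/4)/14 ≈ 0.51697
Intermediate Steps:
j(q) = sqrt(q) (j(q) = ((2*q)/((2*q)))*sqrt(q) = ((2*q)*(1/(2*q)))*sqrt(q) = 1*sqrt(q) = sqrt(q))
1/j(sqrt(-1 + 15)) = 1/(sqrt(sqrt(-1 + 15))) = 1/(sqrt(sqrt(14))) = 1/(14**(1/4)) = 14**(3/4)/14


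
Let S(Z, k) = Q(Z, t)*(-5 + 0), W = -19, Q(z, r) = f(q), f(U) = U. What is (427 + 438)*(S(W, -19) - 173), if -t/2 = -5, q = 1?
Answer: -153970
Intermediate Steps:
t = 10 (t = -2*(-5) = 10)
Q(z, r) = 1
S(Z, k) = -5 (S(Z, k) = 1*(-5 + 0) = 1*(-5) = -5)
(427 + 438)*(S(W, -19) - 173) = (427 + 438)*(-5 - 173) = 865*(-178) = -153970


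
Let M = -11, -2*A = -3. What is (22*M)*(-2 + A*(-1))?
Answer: 847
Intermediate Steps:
A = 3/2 (A = -½*(-3) = 3/2 ≈ 1.5000)
(22*M)*(-2 + A*(-1)) = (22*(-11))*(-2 + (3/2)*(-1)) = -242*(-2 - 3/2) = -242*(-7/2) = 847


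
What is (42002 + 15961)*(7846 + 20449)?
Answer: 1640063085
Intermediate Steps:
(42002 + 15961)*(7846 + 20449) = 57963*28295 = 1640063085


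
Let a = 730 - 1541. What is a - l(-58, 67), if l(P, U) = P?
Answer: -753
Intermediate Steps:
a = -811
a - l(-58, 67) = -811 - 1*(-58) = -811 + 58 = -753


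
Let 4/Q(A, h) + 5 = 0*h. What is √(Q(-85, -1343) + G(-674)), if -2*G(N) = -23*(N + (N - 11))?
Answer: I*√1562930/10 ≈ 125.02*I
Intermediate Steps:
Q(A, h) = -⅘ (Q(A, h) = 4/(-5 + 0*h) = 4/(-5 + 0) = 4/(-5) = 4*(-⅕) = -⅘)
G(N) = -253/2 + 23*N (G(N) = -(-23)*(N + (N - 11))/2 = -(-23)*(N + (-11 + N))/2 = -(-23)*(-11 + 2*N)/2 = -(253 - 46*N)/2 = -253/2 + 23*N)
√(Q(-85, -1343) + G(-674)) = √(-⅘ + (-253/2 + 23*(-674))) = √(-⅘ + (-253/2 - 15502)) = √(-⅘ - 31257/2) = √(-156293/10) = I*√1562930/10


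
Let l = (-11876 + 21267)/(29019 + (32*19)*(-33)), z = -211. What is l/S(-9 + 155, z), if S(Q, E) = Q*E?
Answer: -9391/275867730 ≈ -3.4042e-5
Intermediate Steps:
S(Q, E) = E*Q
l = 9391/8955 (l = 9391/(29019 + 608*(-33)) = 9391/(29019 - 20064) = 9391/8955 ≈ 1.0487)
l/S(-9 + 155, z) = 9391/(8955*((-211*(-9 + 155)))) = 9391/(8955*((-211*146))) = (9391/8955)/(-30806) = (9391/8955)*(-1/30806) = -9391/275867730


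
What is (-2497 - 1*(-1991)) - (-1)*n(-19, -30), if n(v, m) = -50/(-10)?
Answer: -501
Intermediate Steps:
n(v, m) = 5 (n(v, m) = -50*(-⅒) = 5)
(-2497 - 1*(-1991)) - (-1)*n(-19, -30) = (-2497 - 1*(-1991)) - (-1)*5 = (-2497 + 1991) - 1*(-5) = -506 + 5 = -501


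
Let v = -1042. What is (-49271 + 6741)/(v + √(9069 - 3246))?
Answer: 44316260/1079941 + 127590*√647/1079941 ≈ 44.041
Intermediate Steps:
(-49271 + 6741)/(v + √(9069 - 3246)) = (-49271 + 6741)/(-1042 + √(9069 - 3246)) = -42530/(-1042 + √5823) = -42530/(-1042 + 3*√647)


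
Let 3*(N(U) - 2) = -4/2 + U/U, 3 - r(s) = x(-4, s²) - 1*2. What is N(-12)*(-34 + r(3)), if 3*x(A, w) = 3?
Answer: -50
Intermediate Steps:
x(A, w) = 1 (x(A, w) = (⅓)*3 = 1)
r(s) = 4 (r(s) = 3 - (1 - 1*2) = 3 - (1 - 2) = 3 - 1*(-1) = 3 + 1 = 4)
N(U) = 5/3 (N(U) = 2 + (-4/2 + U/U)/3 = 2 + (-4*½ + 1)/3 = 2 + (-2 + 1)/3 = 2 + (⅓)*(-1) = 2 - ⅓ = 5/3)
N(-12)*(-34 + r(3)) = 5*(-34 + 4)/3 = (5/3)*(-30) = -50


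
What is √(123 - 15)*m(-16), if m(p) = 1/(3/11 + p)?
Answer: -66*√3/173 ≈ -0.66078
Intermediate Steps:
m(p) = 1/(3/11 + p) (m(p) = 1/(3*(1/11) + p) = 1/(3/11 + p))
√(123 - 15)*m(-16) = √(123 - 15)*(11/(3 + 11*(-16))) = √108*(11/(3 - 176)) = (6*√3)*(11/(-173)) = (6*√3)*(11*(-1/173)) = (6*√3)*(-11/173) = -66*√3/173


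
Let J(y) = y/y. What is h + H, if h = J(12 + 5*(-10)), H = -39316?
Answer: -39315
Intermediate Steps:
J(y) = 1
h = 1
h + H = 1 - 39316 = -39315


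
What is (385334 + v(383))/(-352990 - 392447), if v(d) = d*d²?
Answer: -56567221/745437 ≈ -75.885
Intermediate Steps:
v(d) = d³
(385334 + v(383))/(-352990 - 392447) = (385334 + 383³)/(-352990 - 392447) = (385334 + 56181887)/(-745437) = 56567221*(-1/745437) = -56567221/745437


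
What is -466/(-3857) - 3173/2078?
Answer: -11269913/8014846 ≈ -1.4061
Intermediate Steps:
-466/(-3857) - 3173/2078 = -466*(-1/3857) - 3173*1/2078 = 466/3857 - 3173/2078 = -11269913/8014846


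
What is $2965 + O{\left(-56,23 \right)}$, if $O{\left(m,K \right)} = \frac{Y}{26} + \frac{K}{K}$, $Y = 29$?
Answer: $\frac{77145}{26} \approx 2967.1$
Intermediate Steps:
$O{\left(m,K \right)} = \frac{55}{26}$ ($O{\left(m,K \right)} = \frac{29}{26} + \frac{K}{K} = 29 \cdot \frac{1}{26} + 1 = \frac{29}{26} + 1 = \frac{55}{26}$)
$2965 + O{\left(-56,23 \right)} = 2965 + \frac{55}{26} = \frac{77145}{26}$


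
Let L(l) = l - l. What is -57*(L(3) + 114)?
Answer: -6498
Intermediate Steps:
L(l) = 0
-57*(L(3) + 114) = -57*(0 + 114) = -57*114 = -6498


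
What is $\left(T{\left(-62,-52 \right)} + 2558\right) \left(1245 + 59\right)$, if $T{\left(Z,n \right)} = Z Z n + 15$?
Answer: $-257298760$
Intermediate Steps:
$T{\left(Z,n \right)} = 15 + n Z^{2}$ ($T{\left(Z,n \right)} = Z^{2} n + 15 = n Z^{2} + 15 = 15 + n Z^{2}$)
$\left(T{\left(-62,-52 \right)} + 2558\right) \left(1245 + 59\right) = \left(\left(15 - 52 \left(-62\right)^{2}\right) + 2558\right) \left(1245 + 59\right) = \left(\left(15 - 199888\right) + 2558\right) 1304 = \left(-199873 + 2558\right) 1304 = \left(-197315\right) 1304 = -257298760$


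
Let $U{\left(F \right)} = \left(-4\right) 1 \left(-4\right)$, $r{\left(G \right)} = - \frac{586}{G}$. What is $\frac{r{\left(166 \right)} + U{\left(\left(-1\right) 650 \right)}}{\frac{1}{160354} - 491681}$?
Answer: $- \frac{165966390}{6543970251059} \approx -2.5362 \cdot 10^{-5}$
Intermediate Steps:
$U{\left(F \right)} = 16$ ($U{\left(F \right)} = \left(-4\right) \left(-4\right) = 16$)
$\frac{r{\left(166 \right)} + U{\left(\left(-1\right) 650 \right)}}{\frac{1}{160354} - 491681} = \frac{- \frac{586}{166} + 16}{\frac{1}{160354} - 491681} = \frac{\left(-586\right) \frac{1}{166} + 16}{\frac{1}{160354} - 491681} = \frac{- \frac{293}{83} + 16}{- \frac{78843015073}{160354}} = \frac{1035}{83} \left(- \frac{160354}{78843015073}\right) = - \frac{165966390}{6543970251059}$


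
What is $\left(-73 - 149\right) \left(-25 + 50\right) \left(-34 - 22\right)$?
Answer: $310800$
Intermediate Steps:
$\left(-73 - 149\right) \left(-25 + 50\right) \left(-34 - 22\right) = - 222 \cdot 25 \left(-56\right) = \left(-222\right) \left(-1400\right) = 310800$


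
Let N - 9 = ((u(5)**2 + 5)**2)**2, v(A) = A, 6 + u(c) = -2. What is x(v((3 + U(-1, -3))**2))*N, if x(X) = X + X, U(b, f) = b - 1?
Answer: 45334260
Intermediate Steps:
u(c) = -8 (u(c) = -6 - 2 = -8)
U(b, f) = -1 + b
x(X) = 2*X
N = 22667130 (N = 9 + (((-8)**2 + 5)**2)**2 = 9 + ((64 + 5)**2)**2 = 9 + (69**2)**2 = 9 + 4761**2 = 9 + 22667121 = 22667130)
x(v((3 + U(-1, -3))**2))*N = (2*(3 + (-1 - 1))**2)*22667130 = (2*(3 - 2)**2)*22667130 = (2*1**2)*22667130 = (2*1)*22667130 = 2*22667130 = 45334260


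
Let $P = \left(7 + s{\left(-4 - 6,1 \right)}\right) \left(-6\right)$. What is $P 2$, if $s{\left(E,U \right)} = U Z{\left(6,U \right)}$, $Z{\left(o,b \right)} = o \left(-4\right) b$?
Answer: $204$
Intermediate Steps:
$Z{\left(o,b \right)} = - 4 b o$ ($Z{\left(o,b \right)} = - 4 o b = - 4 b o$)
$s{\left(E,U \right)} = - 24 U^{2}$ ($s{\left(E,U \right)} = U \left(\left(-4\right) U 6\right) = U \left(- 24 U\right) = - 24 U^{2}$)
$P = 102$ ($P = \left(7 - 24 \cdot 1^{2}\right) \left(-6\right) = \left(7 - 24\right) \left(-6\right) = \left(-17\right) \left(-6\right) = 102$)
$P 2 = 102 \cdot 2 = 204$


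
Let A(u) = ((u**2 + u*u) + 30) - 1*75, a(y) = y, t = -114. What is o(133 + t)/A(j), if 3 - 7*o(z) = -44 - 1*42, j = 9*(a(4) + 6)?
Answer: 89/113085 ≈ 0.00078702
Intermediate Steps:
j = 90 (j = 9*(4 + 6) = 9*10 = 90)
o(z) = 89/7 (o(z) = 3/7 - (-44 - 1*42)/7 = 3/7 - (-44 - 42)/7 = 3/7 - 1/7*(-86) = 3/7 + 86/7 = 89/7)
A(u) = -45 + 2*u**2 (A(u) = ((u**2 + u**2) + 30) - 75 = (2*u**2 + 30) - 75 = (30 + 2*u**2) - 75 = -45 + 2*u**2)
o(133 + t)/A(j) = 89/(7*(-45 + 2*90**2)) = 89/(7*(-45 + 2*8100)) = 89/(7*(-45 + 16200)) = (89/7)/16155 = (89/7)*(1/16155) = 89/113085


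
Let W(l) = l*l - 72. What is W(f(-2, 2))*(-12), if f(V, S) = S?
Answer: 816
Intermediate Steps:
W(l) = -72 + l² (W(l) = l² - 72 = -72 + l²)
W(f(-2, 2))*(-12) = (-72 + 2²)*(-12) = (-72 + 4)*(-12) = -68*(-12) = 816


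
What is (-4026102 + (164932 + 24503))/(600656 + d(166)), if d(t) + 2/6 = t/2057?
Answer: -23676072057/3706646617 ≈ -6.3875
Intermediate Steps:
d(t) = -⅓ + t/2057
(-4026102 + (164932 + 24503))/(600656 + d(166)) = (-4026102 + (164932 + 24503))/(600656 + (-⅓ + (1/2057)*166)) = (-4026102 + 189435)/(600656 + (-⅓ + 166/2057)) = -3836667/(600656 - 1559/6171) = -3836667/3706646617/6171 = -3836667*6171/3706646617 = -23676072057/3706646617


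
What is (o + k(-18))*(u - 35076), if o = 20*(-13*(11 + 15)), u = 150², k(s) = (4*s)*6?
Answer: 90446592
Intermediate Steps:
k(s) = 24*s
u = 22500
o = -6760 (o = 20*(-13*26) = 20*(-338) = -6760)
(o + k(-18))*(u - 35076) = (-6760 + 24*(-18))*(22500 - 35076) = (-6760 - 432)*(-12576) = -7192*(-12576) = 90446592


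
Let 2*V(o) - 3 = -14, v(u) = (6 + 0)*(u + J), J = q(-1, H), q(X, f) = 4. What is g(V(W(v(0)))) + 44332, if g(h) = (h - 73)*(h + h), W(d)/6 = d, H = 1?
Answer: 90391/2 ≈ 45196.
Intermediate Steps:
J = 4
v(u) = 24 + 6*u (v(u) = (6 + 0)*(u + 4) = 6*(4 + u) = 24 + 6*u)
W(d) = 6*d
V(o) = -11/2 (V(o) = 3/2 + (½)*(-14) = 3/2 - 7 = -11/2)
g(h) = 2*h*(-73 + h) (g(h) = (-73 + h)*(2*h) = 2*h*(-73 + h))
g(V(W(v(0)))) + 44332 = 2*(-11/2)*(-73 - 11/2) + 44332 = 2*(-11/2)*(-157/2) + 44332 = 1727/2 + 44332 = 90391/2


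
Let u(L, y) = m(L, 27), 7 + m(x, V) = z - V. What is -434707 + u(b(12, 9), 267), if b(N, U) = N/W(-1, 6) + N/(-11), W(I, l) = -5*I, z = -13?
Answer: -434754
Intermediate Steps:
b(N, U) = 6*N/55 (b(N, U) = N/((-5*(-1))) + N/(-11) = N/5 + N*(-1/11) = N*(⅕) - N/11 = N/5 - N/11 = 6*N/55)
m(x, V) = -20 - V (m(x, V) = -7 + (-13 - V) = -20 - V)
u(L, y) = -47 (u(L, y) = -20 - 1*27 = -20 - 27 = -47)
-434707 + u(b(12, 9), 267) = -434707 - 47 = -434754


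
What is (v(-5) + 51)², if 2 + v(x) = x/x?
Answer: 2500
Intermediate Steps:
v(x) = -1 (v(x) = -2 + x/x = -2 + 1 = -1)
(v(-5) + 51)² = (-1 + 51)² = 50² = 2500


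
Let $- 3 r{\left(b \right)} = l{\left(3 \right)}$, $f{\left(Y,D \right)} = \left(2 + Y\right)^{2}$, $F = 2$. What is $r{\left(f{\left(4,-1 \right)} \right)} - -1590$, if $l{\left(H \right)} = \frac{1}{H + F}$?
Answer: $\frac{23849}{15} \approx 1589.9$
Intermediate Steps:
$l{\left(H \right)} = \frac{1}{2 + H}$ ($l{\left(H \right)} = \frac{1}{H + 2} = \frac{1}{2 + H}$)
$r{\left(b \right)} = - \frac{1}{15}$ ($r{\left(b \right)} = - \frac{1}{3 \left(2 + 3\right)} = - \frac{1}{3 \cdot 5} = \left(- \frac{1}{3}\right) \frac{1}{5} = - \frac{1}{15}$)
$r{\left(f{\left(4,-1 \right)} \right)} - -1590 = - \frac{1}{15} - -1590 = - \frac{1}{15} + 1590 = \frac{23849}{15}$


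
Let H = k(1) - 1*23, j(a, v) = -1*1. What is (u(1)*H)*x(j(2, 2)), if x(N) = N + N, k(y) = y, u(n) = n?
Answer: 44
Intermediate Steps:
j(a, v) = -1
H = -22 (H = 1 - 1*23 = 1 - 23 = -22)
x(N) = 2*N
(u(1)*H)*x(j(2, 2)) = (1*(-22))*(2*(-1)) = -22*(-2) = 44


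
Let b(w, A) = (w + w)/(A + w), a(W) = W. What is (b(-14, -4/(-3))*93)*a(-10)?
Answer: -39060/19 ≈ -2055.8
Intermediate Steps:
b(w, A) = 2*w/(A + w) (b(w, A) = (2*w)/(A + w) = 2*w/(A + w))
(b(-14, -4/(-3))*93)*a(-10) = ((2*(-14)/(-4/(-3) - 14))*93)*(-10) = ((2*(-14)/(-4*(-⅓) - 14))*93)*(-10) = ((2*(-14)/(4/3 - 14))*93)*(-10) = ((2*(-14)/(-38/3))*93)*(-10) = ((2*(-14)*(-3/38))*93)*(-10) = ((42/19)*93)*(-10) = (3906/19)*(-10) = -39060/19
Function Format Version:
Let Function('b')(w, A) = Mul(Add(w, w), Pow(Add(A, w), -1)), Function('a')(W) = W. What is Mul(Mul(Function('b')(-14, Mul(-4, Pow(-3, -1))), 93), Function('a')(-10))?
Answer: Rational(-39060, 19) ≈ -2055.8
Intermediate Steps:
Function('b')(w, A) = Mul(2, w, Pow(Add(A, w), -1)) (Function('b')(w, A) = Mul(Mul(2, w), Pow(Add(A, w), -1)) = Mul(2, w, Pow(Add(A, w), -1)))
Mul(Mul(Function('b')(-14, Mul(-4, Pow(-3, -1))), 93), Function('a')(-10)) = Mul(Mul(Mul(2, -14, Pow(Add(Mul(-4, Pow(-3, -1)), -14), -1)), 93), -10) = Mul(Mul(Mul(2, -14, Pow(Add(Mul(-4, Rational(-1, 3)), -14), -1)), 93), -10) = Mul(Mul(Mul(2, -14, Pow(Add(Rational(4, 3), -14), -1)), 93), -10) = Mul(Mul(Mul(2, -14, Pow(Rational(-38, 3), -1)), 93), -10) = Mul(Mul(Mul(2, -14, Rational(-3, 38)), 93), -10) = Mul(Mul(Rational(42, 19), 93), -10) = Mul(Rational(3906, 19), -10) = Rational(-39060, 19)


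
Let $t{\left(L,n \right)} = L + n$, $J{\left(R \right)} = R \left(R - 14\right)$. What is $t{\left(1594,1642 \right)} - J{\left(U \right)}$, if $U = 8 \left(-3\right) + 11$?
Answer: $2885$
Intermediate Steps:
$U = -13$ ($U = -24 + 11 = -13$)
$J{\left(R \right)} = R \left(-14 + R\right)$
$t{\left(1594,1642 \right)} - J{\left(U \right)} = \left(1594 + 1642\right) - - 13 \left(-14 - 13\right) = 3236 - \left(-13\right) \left(-27\right) = 3236 - 351 = 2885$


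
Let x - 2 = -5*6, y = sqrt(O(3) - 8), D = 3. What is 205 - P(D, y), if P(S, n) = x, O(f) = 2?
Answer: 233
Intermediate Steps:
y = I*sqrt(6) (y = sqrt(2 - 8) = sqrt(-6) = I*sqrt(6) ≈ 2.4495*I)
x = -28 (x = 2 - 5*6 = 2 - 30 = -28)
P(S, n) = -28
205 - P(D, y) = 205 - 1*(-28) = 205 + 28 = 233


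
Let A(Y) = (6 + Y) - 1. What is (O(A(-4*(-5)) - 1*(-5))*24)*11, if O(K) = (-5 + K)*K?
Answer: 198000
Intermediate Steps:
A(Y) = 5 + Y
O(K) = K*(-5 + K)
(O(A(-4*(-5)) - 1*(-5))*24)*11 = ((((5 - 4*(-5)) - 1*(-5))*(-5 + ((5 - 4*(-5)) - 1*(-5))))*24)*11 = ((((5 + 20) + 5)*(-5 + ((5 + 20) + 5)))*24)*11 = (((25 + 5)*(-5 + (25 + 5)))*24)*11 = ((30*(-5 + 30))*24)*11 = ((30*25)*24)*11 = (750*24)*11 = 18000*11 = 198000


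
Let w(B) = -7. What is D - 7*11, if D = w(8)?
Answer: -84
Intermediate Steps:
D = -7
D - 7*11 = -7 - 7*11 = -7 - 77 = -84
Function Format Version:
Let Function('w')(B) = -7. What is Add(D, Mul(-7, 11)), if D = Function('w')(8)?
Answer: -84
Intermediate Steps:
D = -7
Add(D, Mul(-7, 11)) = Add(-7, Mul(-7, 11)) = Add(-7, -77) = -84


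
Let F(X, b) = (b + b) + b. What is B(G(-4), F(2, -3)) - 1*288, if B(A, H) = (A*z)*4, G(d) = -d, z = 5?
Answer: -208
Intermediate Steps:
F(X, b) = 3*b (F(X, b) = 2*b + b = 3*b)
B(A, H) = 20*A (B(A, H) = (A*5)*4 = (5*A)*4 = 20*A)
B(G(-4), F(2, -3)) - 1*288 = 20*(-1*(-4)) - 1*288 = 20*4 - 288 = 80 - 288 = -208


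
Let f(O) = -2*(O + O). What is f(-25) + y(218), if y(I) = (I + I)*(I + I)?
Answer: 190196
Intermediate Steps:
f(O) = -4*O
y(I) = 4*I² (y(I) = (2*I)*(2*I) = 4*I²)
f(-25) + y(218) = -4*(-25) + 4*218² = 100 + 4*47524 = 100 + 190096 = 190196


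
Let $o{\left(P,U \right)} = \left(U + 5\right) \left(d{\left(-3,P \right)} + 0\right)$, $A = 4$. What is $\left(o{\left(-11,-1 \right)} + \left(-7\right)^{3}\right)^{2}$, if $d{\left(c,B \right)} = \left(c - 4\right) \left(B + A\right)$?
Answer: $21609$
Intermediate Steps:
$d{\left(c,B \right)} = \left(-4 + c\right) \left(4 + B\right)$ ($d{\left(c,B \right)} = \left(c - 4\right) \left(B + 4\right) = \left(-4 + c\right) \left(4 + B\right)$)
$o{\left(P,U \right)} = \left(-28 - 7 P\right) \left(5 + U\right)$ ($o{\left(P,U \right)} = \left(U + 5\right) \left(\left(-16 - 4 P + 4 \left(-3\right) + P \left(-3\right)\right) + 0\right) = \left(5 + U\right) \left(\left(-16 - 4 P - 12 - 3 P\right) + 0\right) = \left(5 + U\right) \left(\left(-28 - 7 P\right) + 0\right) = \left(5 + U\right) \left(-28 - 7 P\right) = \left(-28 - 7 P\right) \left(5 + U\right)$)
$\left(o{\left(-11,-1 \right)} + \left(-7\right)^{3}\right)^{2} = \left(- 7 \left(4 - 11\right) \left(5 - 1\right) + \left(-7\right)^{3}\right)^{2} = \left(\left(-7\right) \left(-7\right) 4 - 343\right)^{2} = \left(196 - 343\right)^{2} = \left(-147\right)^{2} = 21609$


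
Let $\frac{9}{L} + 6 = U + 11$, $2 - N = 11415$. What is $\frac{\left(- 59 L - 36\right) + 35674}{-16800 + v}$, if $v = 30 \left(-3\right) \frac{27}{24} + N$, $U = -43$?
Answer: $- \frac{2709550}{2151883} \approx -1.2592$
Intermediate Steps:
$N = -11413$ ($N = 2 - 11415 = -11413$)
$L = - \frac{9}{38}$ ($L = \frac{9}{-6 + \left(-43 + 11\right)} = \frac{9}{-6 - 32} = \frac{9}{-38} = 9 \left(- \frac{1}{38}\right) = - \frac{9}{38} \approx -0.23684$)
$v = - \frac{46057}{4}$ ($v = 30 \left(-3\right) \frac{27}{24} - 11413 = - 90 \cdot 27 \cdot \frac{1}{24} - 11413 = \left(-90\right) \frac{9}{8} - 11413 = - \frac{405}{4} - 11413 = - \frac{46057}{4} \approx -11514.0$)
$\frac{\left(- 59 L - 36\right) + 35674}{-16800 + v} = \frac{\left(\left(-59\right) \left(- \frac{9}{38}\right) - 36\right) + 35674}{-16800 - \frac{46057}{4}} = \frac{\left(\frac{531}{38} - 36\right) + 35674}{- \frac{113257}{4}} = \left(- \frac{837}{38} + 35674\right) \left(- \frac{4}{113257}\right) = \frac{1354775}{38} \left(- \frac{4}{113257}\right) = - \frac{2709550}{2151883}$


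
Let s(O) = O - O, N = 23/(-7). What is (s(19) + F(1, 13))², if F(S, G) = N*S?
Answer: 529/49 ≈ 10.796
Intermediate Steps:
N = -23/7 (N = 23*(-⅐) = -23/7 ≈ -3.2857)
s(O) = 0
F(S, G) = -23*S/7
(s(19) + F(1, 13))² = (0 - 23/7*1)² = (0 - 23/7)² = (-23/7)² = 529/49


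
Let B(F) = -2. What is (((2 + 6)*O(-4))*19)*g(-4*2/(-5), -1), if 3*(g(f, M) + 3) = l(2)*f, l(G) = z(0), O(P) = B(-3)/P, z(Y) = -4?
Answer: -5852/15 ≈ -390.13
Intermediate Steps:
O(P) = -2/P
l(G) = -4
g(f, M) = -3 - 4*f/3 (g(f, M) = -3 + (-4*f)/3 = -3 - 4*f/3)
(((2 + 6)*O(-4))*19)*g(-4*2/(-5), -1) = (((2 + 6)*(-2/(-4)))*19)*(-3 - 4*(-4*2)/(3*(-5))) = ((8*(-2*(-¼)))*19)*(-3 - (-32)*(-1)/(3*5)) = ((8*(½))*19)*(-3 - 4/3*8/5) = (4*19)*(-3 - 32/15) = 76*(-77/15) = -5852/15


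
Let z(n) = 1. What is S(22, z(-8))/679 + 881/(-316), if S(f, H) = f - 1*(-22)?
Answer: -584295/214564 ≈ -2.7232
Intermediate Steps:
S(f, H) = 22 + f (S(f, H) = f + 22 = 22 + f)
S(22, z(-8))/679 + 881/(-316) = (22 + 22)/679 + 881/(-316) = 44*(1/679) + 881*(-1/316) = 44/679 - 881/316 = -584295/214564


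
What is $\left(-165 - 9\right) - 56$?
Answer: $-230$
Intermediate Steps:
$\left(-165 - 9\right) - 56 = -174 - 56 = -230$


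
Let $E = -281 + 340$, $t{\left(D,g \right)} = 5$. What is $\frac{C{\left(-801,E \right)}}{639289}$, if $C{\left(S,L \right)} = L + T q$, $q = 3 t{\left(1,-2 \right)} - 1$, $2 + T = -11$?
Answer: $- \frac{123}{639289} \approx -0.0001924$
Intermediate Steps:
$T = -13$ ($T = -2 - 11 = -13$)
$E = 59$
$q = 14$ ($q = 3 \cdot 5 - 1 = 15 - 1 = 14$)
$C{\left(S,L \right)} = -182 + L$ ($C{\left(S,L \right)} = L - 182 = -182 + L$)
$\frac{C{\left(-801,E \right)}}{639289} = \frac{-182 + 59}{639289} = \left(-123\right) \frac{1}{639289} = - \frac{123}{639289}$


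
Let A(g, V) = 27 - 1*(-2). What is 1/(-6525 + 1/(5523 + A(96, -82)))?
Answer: -5552/36226799 ≈ -0.00015326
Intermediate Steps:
A(g, V) = 29 (A(g, V) = 27 + 2 = 29)
1/(-6525 + 1/(5523 + A(96, -82))) = 1/(-6525 + 1/(5523 + 29)) = 1/(-6525 + 1/5552) = 1/(-36226799/5552) = -5552/36226799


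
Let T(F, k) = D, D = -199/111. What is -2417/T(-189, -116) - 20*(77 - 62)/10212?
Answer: 228307262/169349 ≈ 1348.1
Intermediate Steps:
D = -199/111 (D = -199*1/111 = -199/111 ≈ -1.7928)
T(F, k) = -199/111
-2417/T(-189, -116) - 20*(77 - 62)/10212 = -2417/(-199/111) - 20*(77 - 62)/10212 = -2417*(-111/199) - 20*15*(1/10212) = 268287/199 - 300*1/10212 = 268287/199 - 25/851 = 228307262/169349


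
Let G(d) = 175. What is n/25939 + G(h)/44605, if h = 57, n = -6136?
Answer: -53831391/231401819 ≈ -0.23263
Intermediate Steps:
n/25939 + G(h)/44605 = -6136/25939 + 175/44605 = -6136*1/25939 + 175*(1/44605) = -6136/25939 + 35/8921 = -53831391/231401819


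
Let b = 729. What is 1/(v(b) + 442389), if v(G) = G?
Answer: 1/443118 ≈ 2.2567e-6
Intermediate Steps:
1/(v(b) + 442389) = 1/(729 + 442389) = 1/443118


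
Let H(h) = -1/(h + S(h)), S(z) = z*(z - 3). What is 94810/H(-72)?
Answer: -505147680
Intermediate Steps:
S(z) = z*(-3 + z)
H(h) = -1/(h + h*(-3 + h))
94810/H(-72) = 94810/((-1/(-72*(-2 - 72)))) = 94810/((-1*(-1/72)/(-74))) = 94810/((-1*(-1/72)*(-1/74))) = 94810/(-1/5328) = 94810*(-5328) = -505147680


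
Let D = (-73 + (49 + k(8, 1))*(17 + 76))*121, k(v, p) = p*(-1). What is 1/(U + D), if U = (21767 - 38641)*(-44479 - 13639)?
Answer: 1/981214443 ≈ 1.0191e-9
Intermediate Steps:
U = 980683132 (U = -16874*(-58118) = 980683132)
k(v, p) = -p
D = 531311 (D = (-73 + (49 - 1*1)*(17 + 76))*121 = (-73 + (49 - 1)*93)*121 = (-73 + 48*93)*121 = (-73 + 4464)*121 = 4391*121 = 531311)
1/(U + D) = 1/(980683132 + 531311) = 1/981214443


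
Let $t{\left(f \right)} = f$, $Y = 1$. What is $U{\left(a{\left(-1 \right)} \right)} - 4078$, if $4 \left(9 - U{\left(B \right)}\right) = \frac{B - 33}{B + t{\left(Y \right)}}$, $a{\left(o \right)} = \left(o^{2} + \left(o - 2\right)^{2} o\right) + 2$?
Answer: $- \frac{81419}{20} \approx -4070.9$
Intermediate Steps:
$a{\left(o \right)} = 2 + o^{2} + o \left(-2 + o\right)^{2}$ ($a{\left(o \right)} = \left(o^{2} + \left(-2 + o\right)^{2} o\right) + 2 = \left(o^{2} + o \left(-2 + o\right)^{2}\right) + 2 = 2 + o^{2} + o \left(-2 + o\right)^{2}$)
$U{\left(B \right)} = 9 - \frac{-33 + B}{4 \left(1 + B\right)}$ ($U{\left(B \right)} = 9 - \frac{\left(B - 33\right) \frac{1}{B + 1}}{4} = 9 - \frac{\left(-33 + B\right) \frac{1}{1 + B}}{4} = 9 - \frac{\frac{1}{1 + B} \left(-33 + B\right)}{4} = 9 - \frac{-33 + B}{4 \left(1 + B\right)}$)
$U{\left(a{\left(-1 \right)} \right)} - 4078 = \frac{69 + 35 \left(2 + \left(-1\right)^{2} - \left(-2 - 1\right)^{2}\right)}{4 \left(1 + \left(2 + \left(-1\right)^{2} - \left(-2 - 1\right)^{2}\right)\right)} - 4078 = \frac{69 + 35 \left(2 + 1 - \left(-3\right)^{2}\right)}{4 \left(1 + \left(2 + 1 - \left(-3\right)^{2}\right)\right)} - 4078 = \frac{69 + 35 \left(2 + 1 - 9\right)}{4 \left(1 + \left(2 + 1 - 9\right)\right)} - 4078 = \frac{69 + 35 \left(-6\right)}{4 \left(1 - 6\right)} - 4078 = \frac{69 - 210}{4 \left(-5\right)} - 4078 = \frac{1}{4} \left(- \frac{1}{5}\right) \left(-141\right) - 4078 = \frac{141}{20} - 4078 = - \frac{81419}{20}$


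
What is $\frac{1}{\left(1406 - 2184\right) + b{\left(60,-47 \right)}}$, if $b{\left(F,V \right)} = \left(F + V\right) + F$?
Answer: $- \frac{1}{705} \approx -0.0014184$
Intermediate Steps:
$b{\left(F,V \right)} = V + 2 F$
$\frac{1}{\left(1406 - 2184\right) + b{\left(60,-47 \right)}} = \frac{1}{\left(1406 - 2184\right) + \left(-47 + 2 \cdot 60\right)} = \frac{1}{\left(1406 - 2184\right) + \left(-47 + 120\right)} = \frac{1}{-778 + 73} = \frac{1}{-705} = - \frac{1}{705}$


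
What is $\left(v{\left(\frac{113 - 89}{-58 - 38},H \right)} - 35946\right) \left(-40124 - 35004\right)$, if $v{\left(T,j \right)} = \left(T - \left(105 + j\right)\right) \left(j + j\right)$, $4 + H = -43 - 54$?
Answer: $2636053700$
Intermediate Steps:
$H = -101$ ($H = -4 - 97 = -101$)
$v{\left(T,j \right)} = 2 j \left(-105 + T - j\right)$ ($v{\left(T,j \right)} = \left(-105 + T - j\right) 2 j = 2 j \left(-105 + T - j\right)$)
$\left(v{\left(\frac{113 - 89}{-58 - 38},H \right)} - 35946\right) \left(-40124 - 35004\right) = \left(2 \left(-101\right) \left(-105 + \frac{113 - 89}{-58 - 38} - -101\right) - 35946\right) \left(-40124 - 35004\right) = \left(2 \left(-101\right) \left(-105 + \frac{24}{-58 - 38} + 101\right) - 35946\right) \left(-75128\right) = \left(2 \left(-101\right) \left(-105 + \frac{24}{-96} + 101\right) - 35946\right) \left(-75128\right) = \left(2 \left(-101\right) \left(-105 + 24 \left(- \frac{1}{96}\right) + 101\right) - 35946\right) \left(-75128\right) = \left(2 \left(-101\right) \left(-105 - \frac{1}{4} + 101\right) - 35946\right) \left(-75128\right) = \left(2 \left(-101\right) \left(- \frac{17}{4}\right) - 35946\right) \left(-75128\right) = \left(\frac{1717}{2} - 35946\right) \left(-75128\right) = \left(- \frac{70175}{2}\right) \left(-75128\right) = 2636053700$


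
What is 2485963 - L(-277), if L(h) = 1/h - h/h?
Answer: 688612029/277 ≈ 2.4860e+6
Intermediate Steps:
L(h) = -1 + 1/h (L(h) = 1/h - 1*1 = 1/h - 1 = -1 + 1/h)
2485963 - L(-277) = 2485963 - (1 - 1*(-277))/(-277) = 2485963 - (-1)*(1 + 277)/277 = 2485963 - (-1)*278/277 = 2485963 - 1*(-278/277) = 2485963 + 278/277 = 688612029/277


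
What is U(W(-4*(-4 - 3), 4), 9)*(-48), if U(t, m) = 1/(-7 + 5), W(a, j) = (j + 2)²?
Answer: 24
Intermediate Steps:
W(a, j) = (2 + j)²
U(t, m) = -½ (U(t, m) = 1/(-2) = -½)
U(W(-4*(-4 - 3), 4), 9)*(-48) = -½*(-48) = 24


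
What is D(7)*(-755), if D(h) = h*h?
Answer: -36995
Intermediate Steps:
D(h) = h²
D(7)*(-755) = 7²*(-755) = 49*(-755) = -36995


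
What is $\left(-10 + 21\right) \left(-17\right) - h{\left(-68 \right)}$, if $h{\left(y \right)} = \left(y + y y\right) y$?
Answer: $309621$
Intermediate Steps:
$h{\left(y \right)} = y \left(y + y^{2}\right)$ ($h{\left(y \right)} = \left(y + y^{2}\right) y = y \left(y + y^{2}\right)$)
$\left(-10 + 21\right) \left(-17\right) - h{\left(-68 \right)} = \left(-10 + 21\right) \left(-17\right) - \left(-68\right)^{2} \left(1 - 68\right) = 11 \left(-17\right) - 4624 \left(-67\right) = -187 - -309808 = -187 + 309808 = 309621$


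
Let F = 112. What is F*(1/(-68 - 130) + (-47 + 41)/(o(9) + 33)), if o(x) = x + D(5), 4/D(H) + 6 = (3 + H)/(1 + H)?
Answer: -1673/99 ≈ -16.899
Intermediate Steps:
D(H) = 4/(-6 + (3 + H)/(1 + H))
o(x) = -6/7 + x (o(x) = x + 4*(-1 - 1*5)/(3 + 5*5) = x + 4*(-1 - 5)/(3 + 25) = x + 4*(-6)/28 = x + 4*(1/28)*(-6) = x - 6/7 = -6/7 + x)
F*(1/(-68 - 130) + (-47 + 41)/(o(9) + 33)) = 112*(1/(-68 - 130) + (-47 + 41)/((-6/7 + 9) + 33)) = 112*(1/(-198) - 6/(57/7 + 33)) = 112*(-1/198 - 6/288/7) = 112*(-1/198 - 6*7/288) = 112*(-1/198 - 7/48) = 112*(-239/1584) = -1673/99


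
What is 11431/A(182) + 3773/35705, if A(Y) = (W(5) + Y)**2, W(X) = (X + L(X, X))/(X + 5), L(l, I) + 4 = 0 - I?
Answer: 13314299047/29437487120 ≈ 0.45229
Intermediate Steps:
L(l, I) = -4 - I (L(l, I) = -4 + (0 - I) = -4 - I)
W(X) = -4/(5 + X) (W(X) = (X + (-4 - X))/(X + 5) = -4/(5 + X))
A(Y) = (-2/5 + Y)**2 (A(Y) = (-4/(5 + 5) + Y)**2 = (-4/10 + Y)**2 = (-4*1/10 + Y)**2 = (-2/5 + Y)**2)
11431/A(182) + 3773/35705 = 11431/(((-2 + 5*182)**2/25)) + 3773/35705 = 11431/(((-2 + 910)**2/25)) + 3773*(1/35705) = 11431/(((1/25)*908**2)) + 3773/35705 = 11431/(((1/25)*824464)) + 3773/35705 = 11431/(824464/25) + 3773/35705 = 11431*(25/824464) + 3773/35705 = 285775/824464 + 3773/35705 = 13314299047/29437487120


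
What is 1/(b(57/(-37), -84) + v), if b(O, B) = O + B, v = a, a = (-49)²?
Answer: 37/85672 ≈ 0.00043188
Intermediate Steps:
a = 2401
v = 2401
b(O, B) = B + O
1/(b(57/(-37), -84) + v) = 1/((-84 + 57/(-37)) + 2401) = 1/((-84 + 57*(-1/37)) + 2401) = 1/((-84 - 57/37) + 2401) = 1/(-3165/37 + 2401) = 1/(85672/37) = 37/85672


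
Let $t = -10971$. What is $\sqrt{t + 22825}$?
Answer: $\sqrt{11854} \approx 108.88$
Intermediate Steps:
$\sqrt{t + 22825} = \sqrt{-10971 + 22825} = \sqrt{11854}$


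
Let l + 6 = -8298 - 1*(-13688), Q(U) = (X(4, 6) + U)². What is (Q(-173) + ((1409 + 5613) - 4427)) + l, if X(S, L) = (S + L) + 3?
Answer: 33579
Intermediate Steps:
X(S, L) = 3 + L + S (X(S, L) = (L + S) + 3 = 3 + L + S)
Q(U) = (13 + U)² (Q(U) = ((3 + 6 + 4) + U)² = (13 + U)²)
l = 5384 (l = -6 + (-8298 - 1*(-13688)) = -6 + (-8298 + 13688) = -6 + 5390 = 5384)
(Q(-173) + ((1409 + 5613) - 4427)) + l = ((13 - 173)² + ((1409 + 5613) - 4427)) + 5384 = ((-160)² + (7022 - 4427)) + 5384 = (25600 + 2595) + 5384 = 28195 + 5384 = 33579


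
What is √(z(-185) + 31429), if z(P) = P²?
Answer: √65654 ≈ 256.23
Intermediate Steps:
√(z(-185) + 31429) = √((-185)² + 31429) = √(34225 + 31429) = √65654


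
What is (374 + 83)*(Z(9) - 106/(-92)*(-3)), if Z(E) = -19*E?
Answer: -3667425/46 ≈ -79727.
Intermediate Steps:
(374 + 83)*(Z(9) - 106/(-92)*(-3)) = (374 + 83)*(-19*9 - 106/(-92)*(-3)) = 457*(-171 - 106*(-1/92)*(-3)) = 457*(-171 + (53/46)*(-3)) = 457*(-171 - 159/46) = 457*(-8025/46) = -3667425/46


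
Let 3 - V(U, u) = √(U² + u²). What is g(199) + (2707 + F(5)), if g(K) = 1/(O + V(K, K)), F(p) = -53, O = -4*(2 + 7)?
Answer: 207311935/78113 - 199*√2/78113 ≈ 2654.0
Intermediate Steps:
O = -36 (O = -4*9 = -36)
V(U, u) = 3 - √(U² + u²)
g(K) = 1/(-33 - √2*√(K²)) (g(K) = 1/(-36 + (3 - √(K² + K²))) = 1/(-36 + (3 - √(2*K²))) = 1/(-36 + (3 - √2*√(K²))) = 1/(-33 - √2*√(K²)))
g(199) + (2707 + F(5)) = -1/(33 + √2*√(199²)) + (2707 - 53) = -1/(33 + √2*√39601) + 2654 = -1/(33 + √2*199) + 2654 = -1/(33 + 199*√2) + 2654 = 2654 - 1/(33 + 199*√2)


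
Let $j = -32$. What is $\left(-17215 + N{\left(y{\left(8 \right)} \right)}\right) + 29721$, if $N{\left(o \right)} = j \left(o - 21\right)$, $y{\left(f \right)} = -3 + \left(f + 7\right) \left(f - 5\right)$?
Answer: $11834$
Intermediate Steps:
$y{\left(f \right)} = -3 + \left(-5 + f\right) \left(7 + f\right)$ ($y{\left(f \right)} = -3 + \left(7 + f\right) \left(-5 + f\right) = -3 + \left(-5 + f\right) \left(7 + f\right)$)
$N{\left(o \right)} = 672 - 32 o$ ($N{\left(o \right)} = - 32 \left(o - 21\right) = - 32 \left(-21 + o\right) = 672 - 32 o$)
$\left(-17215 + N{\left(y{\left(8 \right)} \right)}\right) + 29721 = \left(-17215 + \left(672 - 32 \left(-38 + 8^{2} + 2 \cdot 8\right)\right)\right) + 29721 = \left(-17215 + \left(672 - 32 \left(-38 + 64 + 16\right)\right)\right) + 29721 = \left(-17215 + \left(672 - 1344\right)\right) + 29721 = \left(-17215 - 672\right) + 29721 = -17887 + 29721 = 11834$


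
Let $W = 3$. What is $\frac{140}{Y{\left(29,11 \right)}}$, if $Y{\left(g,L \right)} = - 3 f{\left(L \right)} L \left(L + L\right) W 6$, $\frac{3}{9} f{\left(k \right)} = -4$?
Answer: $\frac{35}{39204} \approx 0.00089277$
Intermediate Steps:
$f{\left(k \right)} = -12$ ($f{\left(k \right)} = 3 \left(-4\right) = -12$)
$Y{\left(g,L \right)} = 1296 L^{2}$ ($Y{\left(g,L \right)} = \left(-3\right) \left(-12\right) L \left(L + L\right) 3 \cdot 6 = 36 L 2 L 3 \cdot 6 = 36 L 6 L 6 = 216 L^{2} \cdot 6 = 1296 L^{2}$)
$\frac{140}{Y{\left(29,11 \right)}} = \frac{140}{1296 \cdot 11^{2}} = \frac{140}{1296 \cdot 121} = \frac{140}{156816} = 140 \cdot \frac{1}{156816} = \frac{35}{39204}$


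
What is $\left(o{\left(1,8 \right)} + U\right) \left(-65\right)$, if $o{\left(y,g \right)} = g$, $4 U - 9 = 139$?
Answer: $-2925$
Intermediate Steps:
$U = 37$ ($U = \frac{9}{4} + \frac{1}{4} \cdot 139 = \frac{9}{4} + \frac{139}{4} = 37$)
$\left(o{\left(1,8 \right)} + U\right) \left(-65\right) = \left(8 + 37\right) \left(-65\right) = 45 \left(-65\right) = -2925$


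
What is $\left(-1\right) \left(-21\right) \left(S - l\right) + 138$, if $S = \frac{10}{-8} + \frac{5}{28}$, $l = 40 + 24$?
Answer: $- \frac{2457}{2} \approx -1228.5$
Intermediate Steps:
$l = 64$
$S = - \frac{15}{14}$ ($S = 10 \left(- \frac{1}{8}\right) + 5 \cdot \frac{1}{28} = - \frac{5}{4} + \frac{5}{28} = - \frac{15}{14} \approx -1.0714$)
$\left(-1\right) \left(-21\right) \left(S - l\right) + 138 = \left(-1\right) \left(-21\right) \left(- \frac{15}{14} - 64\right) + 138 = 21 \left(- \frac{15}{14} - 64\right) + 138 = 21 \left(- \frac{911}{14}\right) + 138 = - \frac{2733}{2} + 138 = - \frac{2457}{2}$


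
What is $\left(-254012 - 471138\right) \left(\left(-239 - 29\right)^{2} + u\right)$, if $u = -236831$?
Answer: $119654826050$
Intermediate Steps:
$\left(-254012 - 471138\right) \left(\left(-239 - 29\right)^{2} + u\right) = \left(-254012 - 471138\right) \left(\left(-239 - 29\right)^{2} - 236831\right) = - 725150 \left(\left(-268\right)^{2} - 236831\right) = - 725150 \left(71824 - 236831\right) = \left(-725150\right) \left(-165007\right) = 119654826050$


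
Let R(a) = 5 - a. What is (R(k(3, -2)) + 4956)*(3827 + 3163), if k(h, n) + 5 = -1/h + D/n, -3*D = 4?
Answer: 34710010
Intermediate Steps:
D = -4/3 (D = -⅓*4 = -4/3 ≈ -1.3333)
k(h, n) = -5 - 1/h - 4/(3*n) (k(h, n) = -5 + (-1/h - 4/(3*n)) = -5 - 1/h - 4/(3*n))
(R(k(3, -2)) + 4956)*(3827 + 3163) = ((5 - (-5 - 1/3 - 4/3/(-2))) + 4956)*(3827 + 3163) = ((5 - (-5 - 1*⅓ - 4/3*(-½))) + 4956)*6990 = ((5 - (-5 - ⅓ + ⅔)) + 4956)*6990 = ((5 - 1*(-14/3)) + 4956)*6990 = ((5 + 14/3) + 4956)*6990 = (29/3 + 4956)*6990 = (14897/3)*6990 = 34710010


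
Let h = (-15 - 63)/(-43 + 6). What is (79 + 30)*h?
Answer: 8502/37 ≈ 229.78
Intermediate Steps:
h = 78/37 (h = -78/(-37) = -78*(-1/37) = 78/37 ≈ 2.1081)
(79 + 30)*h = (79 + 30)*(78/37) = 109*(78/37) = 8502/37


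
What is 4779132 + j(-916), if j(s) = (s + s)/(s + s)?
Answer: 4779133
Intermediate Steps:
j(s) = 1 (j(s) = (2*s)/((2*s)) = (2*s)*(1/(2*s)) = 1)
4779132 + j(-916) = 4779132 + 1 = 4779133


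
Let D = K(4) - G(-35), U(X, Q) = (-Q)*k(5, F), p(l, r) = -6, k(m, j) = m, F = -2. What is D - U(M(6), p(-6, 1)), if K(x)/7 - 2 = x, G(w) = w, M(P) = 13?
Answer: 47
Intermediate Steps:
K(x) = 14 + 7*x
U(X, Q) = -5*Q (U(X, Q) = -Q*5 = -5*Q)
D = 77 (D = (14 + 7*4) - 1*(-35) = (14 + 28) + 35 = 42 + 35 = 77)
D - U(M(6), p(-6, 1)) = 77 - (-5)*(-6) = 77 - 1*30 = 77 - 30 = 47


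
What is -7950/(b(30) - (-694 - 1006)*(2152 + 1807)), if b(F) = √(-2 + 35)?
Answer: -53505885000/45296938089967 + 7950*√33/45296938089967 ≈ -0.0011812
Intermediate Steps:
b(F) = √33
-7950/(b(30) - (-694 - 1006)*(2152 + 1807)) = -7950/(√33 - (-694 - 1006)*(2152 + 1807)) = -7950/(√33 - (-1700)*3959) = -7950/(√33 - 1*(-6730300)) = -7950/(√33 + 6730300) = -7950/(6730300 + √33)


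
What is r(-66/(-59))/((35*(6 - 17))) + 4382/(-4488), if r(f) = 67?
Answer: -90353/78540 ≈ -1.1504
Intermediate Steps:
r(-66/(-59))/((35*(6 - 17))) + 4382/(-4488) = 67/((35*(6 - 17))) + 4382/(-4488) = 67/((35*(-11))) + 4382*(-1/4488) = 67/(-385) - 2191/2244 = 67*(-1/385) - 2191/2244 = -67/385 - 2191/2244 = -90353/78540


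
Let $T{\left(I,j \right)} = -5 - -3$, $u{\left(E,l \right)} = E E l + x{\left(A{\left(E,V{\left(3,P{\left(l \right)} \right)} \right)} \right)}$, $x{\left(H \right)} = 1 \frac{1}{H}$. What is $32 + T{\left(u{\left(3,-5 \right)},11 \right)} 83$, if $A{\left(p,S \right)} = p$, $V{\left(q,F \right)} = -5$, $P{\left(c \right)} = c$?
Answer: $-134$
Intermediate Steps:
$x{\left(H \right)} = \frac{1}{H}$
$u{\left(E,l \right)} = \frac{1}{E} + l E^{2}$ ($u{\left(E,l \right)} = E E l + \frac{1}{E} = E^{2} l + \frac{1}{E} = l E^{2} + \frac{1}{E} = \frac{1}{E} + l E^{2}$)
$T{\left(I,j \right)} = -2$ ($T{\left(I,j \right)} = -5 + 3 = -2$)
$32 + T{\left(u{\left(3,-5 \right)},11 \right)} 83 = 32 - 166 = -134$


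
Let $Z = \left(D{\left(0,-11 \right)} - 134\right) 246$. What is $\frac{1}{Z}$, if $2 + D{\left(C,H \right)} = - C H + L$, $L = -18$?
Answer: $- \frac{1}{37884} \approx -2.6396 \cdot 10^{-5}$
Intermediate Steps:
$D{\left(C,H \right)} = -20 - C H$ ($D{\left(C,H \right)} = -2 + \left(- C H - 18\right) = -2 - \left(18 + C H\right) = -20 - C H$)
$Z = -37884$ ($Z = \left(\left(-20 - 0 \left(-11\right)\right) - 134\right) 246 = \left(\left(-20 + 0\right) - 134\right) 246 = \left(-20 - 134\right) 246 = \left(-154\right) 246 = -37884$)
$\frac{1}{Z} = \frac{1}{-37884} = - \frac{1}{37884}$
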